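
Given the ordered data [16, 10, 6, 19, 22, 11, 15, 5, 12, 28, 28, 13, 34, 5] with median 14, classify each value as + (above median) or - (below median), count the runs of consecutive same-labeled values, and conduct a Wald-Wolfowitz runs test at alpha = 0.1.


Step 1: Compute median = 14; label A = above, B = below.
Labels in order: ABBAABABBAABAB  (n_A = 7, n_B = 7)
Step 2: Count runs R = 10.
Step 3: Under H0 (random ordering), E[R] = 2*n_A*n_B/(n_A+n_B) + 1 = 2*7*7/14 + 1 = 8.0000.
        Var[R] = 2*n_A*n_B*(2*n_A*n_B - n_A - n_B) / ((n_A+n_B)^2 * (n_A+n_B-1)) = 8232/2548 = 3.2308.
        SD[R] = 1.7974.
Step 4: Continuity-corrected z = (R - 0.5 - E[R]) / SD[R] = (10 - 0.5 - 8.0000) / 1.7974 = 0.8345.
Step 5: Two-sided p-value via normal approximation = 2*(1 - Phi(|z|)) = 0.403986.
Step 6: alpha = 0.1. fail to reject H0.

R = 10, z = 0.8345, p = 0.403986, fail to reject H0.


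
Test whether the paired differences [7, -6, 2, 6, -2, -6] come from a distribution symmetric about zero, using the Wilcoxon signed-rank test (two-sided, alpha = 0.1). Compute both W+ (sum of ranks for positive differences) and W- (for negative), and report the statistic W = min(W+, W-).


Step 1: Drop any zero differences (none here) and take |d_i|.
|d| = [7, 6, 2, 6, 2, 6]
Step 2: Midrank |d_i| (ties get averaged ranks).
ranks: |7|->6, |6|->4, |2|->1.5, |6|->4, |2|->1.5, |6|->4
Step 3: Attach original signs; sum ranks with positive sign and with negative sign.
W+ = 6 + 1.5 + 4 = 11.5
W- = 4 + 1.5 + 4 = 9.5
(Check: W+ + W- = 21 should equal n(n+1)/2 = 21.)
Step 4: Test statistic W = min(W+, W-) = 9.5.
Step 5: Ties in |d|, so use the tie-corrected normal approximation.
        E[W] = n(n+1)/4 = 6*7/4 = 10.5.
        Tie groups: |d|=2 (t=2), |d|=6 (t=3); sum(t^3 - t) = 30.
        Var[W] = n(n+1)(2n+1)/24 - sum(t^3-t)/48 = 546/24 - 30/48 = 22.125.
        z = (W - E[W]) / sqrt(Var[W]) = (9.5 - 10.5) / 4.7037 = -0.2126.
        Two-sided p = 2*Phi(z) = 0.831641.
Step 6: alpha = 0.1. fail to reject H0.

W+ = 11.5, W- = 9.5, W = min = 9.5, p = 0.831641, fail to reject H0.


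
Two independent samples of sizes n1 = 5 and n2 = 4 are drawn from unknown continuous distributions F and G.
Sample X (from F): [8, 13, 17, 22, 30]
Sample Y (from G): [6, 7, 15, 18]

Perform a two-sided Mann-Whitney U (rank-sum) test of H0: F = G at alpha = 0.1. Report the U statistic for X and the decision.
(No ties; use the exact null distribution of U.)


Step 1: Combine and sort all 9 observations; assign midranks.
sorted (value, group): (6,Y), (7,Y), (8,X), (13,X), (15,Y), (17,X), (18,Y), (22,X), (30,X)
ranks: 6->1, 7->2, 8->3, 13->4, 15->5, 17->6, 18->7, 22->8, 30->9
Step 2: Rank sum for X: R1 = 3 + 4 + 6 + 8 + 9 = 30.
Step 3: U_X = R1 - n1(n1+1)/2 = 30 - 5*6/2 = 30 - 15 = 15.
       U_Y = n1*n2 - U_X = 20 - 15 = 5.
Step 4: No ties, so the exact null distribution of U (based on enumerating the C(9,5) = 126 equally likely rank assignments) gives the two-sided p-value.
Step 5: p-value = 0.285714; compare to alpha = 0.1. fail to reject H0.

U_X = 15, p = 0.285714, fail to reject H0 at alpha = 0.1.


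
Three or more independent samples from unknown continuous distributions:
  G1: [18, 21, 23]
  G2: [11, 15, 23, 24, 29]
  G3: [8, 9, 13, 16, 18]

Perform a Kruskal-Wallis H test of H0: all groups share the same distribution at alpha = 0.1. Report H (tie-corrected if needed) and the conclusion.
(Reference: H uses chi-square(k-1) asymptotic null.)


Step 1: Combine all N = 13 observations and assign midranks.
sorted (value, group, rank): (8,G3,1), (9,G3,2), (11,G2,3), (13,G3,4), (15,G2,5), (16,G3,6), (18,G1,7.5), (18,G3,7.5), (21,G1,9), (23,G1,10.5), (23,G2,10.5), (24,G2,12), (29,G2,13)
Step 2: Sum ranks within each group.
R_1 = 27 (n_1 = 3)
R_2 = 43.5 (n_2 = 5)
R_3 = 20.5 (n_3 = 5)
Step 3: H = 12/(N(N+1)) * sum(R_i^2/n_i) - 3(N+1)
     = 12/(13*14) * (27^2/3 + 43.5^2/5 + 20.5^2/5) - 3*14
     = 0.065934 * 705.5 - 42
     = 4.516484.
Step 4: Ties present; correction factor C = 1 - 12/(13^3 - 13) = 0.994505. Corrected H = 4.516484 / 0.994505 = 4.541436.
Step 5: Under H0, H ~ chi^2(2); p-value = 0.103238.
Step 6: alpha = 0.1. fail to reject H0.

H = 4.5414, df = 2, p = 0.103238, fail to reject H0.


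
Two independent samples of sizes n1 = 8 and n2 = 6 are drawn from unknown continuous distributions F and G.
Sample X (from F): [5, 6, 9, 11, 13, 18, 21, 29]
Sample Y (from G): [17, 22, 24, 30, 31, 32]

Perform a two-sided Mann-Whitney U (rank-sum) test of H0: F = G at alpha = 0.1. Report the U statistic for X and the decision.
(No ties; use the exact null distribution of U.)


Step 1: Combine and sort all 14 observations; assign midranks.
sorted (value, group): (5,X), (6,X), (9,X), (11,X), (13,X), (17,Y), (18,X), (21,X), (22,Y), (24,Y), (29,X), (30,Y), (31,Y), (32,Y)
ranks: 5->1, 6->2, 9->3, 11->4, 13->5, 17->6, 18->7, 21->8, 22->9, 24->10, 29->11, 30->12, 31->13, 32->14
Step 2: Rank sum for X: R1 = 1 + 2 + 3 + 4 + 5 + 7 + 8 + 11 = 41.
Step 3: U_X = R1 - n1(n1+1)/2 = 41 - 8*9/2 = 41 - 36 = 5.
       U_Y = n1*n2 - U_X = 48 - 5 = 43.
Step 4: No ties, so the exact null distribution of U (based on enumerating the C(14,8) = 3003 equally likely rank assignments) gives the two-sided p-value.
Step 5: p-value = 0.012654; compare to alpha = 0.1. reject H0.

U_X = 5, p = 0.012654, reject H0 at alpha = 0.1.


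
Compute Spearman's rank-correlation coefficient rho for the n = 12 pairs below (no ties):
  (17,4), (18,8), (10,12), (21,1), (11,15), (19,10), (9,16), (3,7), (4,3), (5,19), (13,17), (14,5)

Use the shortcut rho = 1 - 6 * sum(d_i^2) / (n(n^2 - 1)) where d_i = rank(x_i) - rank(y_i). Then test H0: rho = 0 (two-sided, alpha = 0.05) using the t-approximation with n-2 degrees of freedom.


Step 1: Rank x and y separately (midranks; no ties here).
rank(x): 17->9, 18->10, 10->5, 21->12, 11->6, 19->11, 9->4, 3->1, 4->2, 5->3, 13->7, 14->8
rank(y): 4->3, 8->6, 12->8, 1->1, 15->9, 10->7, 16->10, 7->5, 3->2, 19->12, 17->11, 5->4
Step 2: d_i = R_x(i) - R_y(i); compute d_i^2.
  (9-3)^2=36, (10-6)^2=16, (5-8)^2=9, (12-1)^2=121, (6-9)^2=9, (11-7)^2=16, (4-10)^2=36, (1-5)^2=16, (2-2)^2=0, (3-12)^2=81, (7-11)^2=16, (8-4)^2=16
sum(d^2) = 372.
Step 3: rho = 1 - 6*372 / (12*(12^2 - 1)) = 1 - 2232/1716 = -0.300699.
Step 4: Under H0, t = rho * sqrt((n-2)/(1-rho^2)) = -0.9970 ~ t(10).
Step 5: Two-sided p-value from the t-distribution with 10 df = 0.342260.
Step 6: alpha = 0.05. fail to reject H0.

rho = -0.3007, p = 0.342260, fail to reject H0 at alpha = 0.05.


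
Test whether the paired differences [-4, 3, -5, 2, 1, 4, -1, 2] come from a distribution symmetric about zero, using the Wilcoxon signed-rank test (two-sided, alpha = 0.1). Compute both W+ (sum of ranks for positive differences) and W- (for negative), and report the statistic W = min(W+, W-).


Step 1: Drop any zero differences (none here) and take |d_i|.
|d| = [4, 3, 5, 2, 1, 4, 1, 2]
Step 2: Midrank |d_i| (ties get averaged ranks).
ranks: |4|->6.5, |3|->5, |5|->8, |2|->3.5, |1|->1.5, |4|->6.5, |1|->1.5, |2|->3.5
Step 3: Attach original signs; sum ranks with positive sign and with negative sign.
W+ = 5 + 3.5 + 1.5 + 6.5 + 3.5 = 20
W- = 6.5 + 8 + 1.5 = 16
(Check: W+ + W- = 36 should equal n(n+1)/2 = 36.)
Step 4: Test statistic W = min(W+, W-) = 16.
Step 5: Ties in |d|, so use the tie-corrected normal approximation.
        E[W] = n(n+1)/4 = 8*9/4 = 18.
        Tie groups: |d|=1 (t=2), |d|=2 (t=2), |d|=4 (t=2); sum(t^3 - t) = 18.
        Var[W] = n(n+1)(2n+1)/24 - sum(t^3-t)/48 = 1224/24 - 18/48 = 50.625.
        z = (W - E[W]) / sqrt(Var[W]) = (16 - 18) / 7.1151 = -0.2811.
        Two-sided p = 2*Phi(z) = 0.778640.
Step 6: alpha = 0.1. fail to reject H0.

W+ = 20, W- = 16, W = min = 16, p = 0.778640, fail to reject H0.


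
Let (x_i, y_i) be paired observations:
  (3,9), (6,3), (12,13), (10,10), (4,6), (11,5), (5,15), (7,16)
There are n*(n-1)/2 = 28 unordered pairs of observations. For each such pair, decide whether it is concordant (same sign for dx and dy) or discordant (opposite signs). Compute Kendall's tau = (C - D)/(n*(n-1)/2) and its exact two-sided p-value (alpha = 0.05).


Step 1: Enumerate the 28 unordered pairs (i,j) with i<j and classify each by sign(x_j-x_i) * sign(y_j-y_i).
  (1,2):dx=+3,dy=-6->D; (1,3):dx=+9,dy=+4->C; (1,4):dx=+7,dy=+1->C; (1,5):dx=+1,dy=-3->D
  (1,6):dx=+8,dy=-4->D; (1,7):dx=+2,dy=+6->C; (1,8):dx=+4,dy=+7->C; (2,3):dx=+6,dy=+10->C
  (2,4):dx=+4,dy=+7->C; (2,5):dx=-2,dy=+3->D; (2,6):dx=+5,dy=+2->C; (2,7):dx=-1,dy=+12->D
  (2,8):dx=+1,dy=+13->C; (3,4):dx=-2,dy=-3->C; (3,5):dx=-8,dy=-7->C; (3,6):dx=-1,dy=-8->C
  (3,7):dx=-7,dy=+2->D; (3,8):dx=-5,dy=+3->D; (4,5):dx=-6,dy=-4->C; (4,6):dx=+1,dy=-5->D
  (4,7):dx=-5,dy=+5->D; (4,8):dx=-3,dy=+6->D; (5,6):dx=+7,dy=-1->D; (5,7):dx=+1,dy=+9->C
  (5,8):dx=+3,dy=+10->C; (6,7):dx=-6,dy=+10->D; (6,8):dx=-4,dy=+11->D; (7,8):dx=+2,dy=+1->C
Step 2: C = 15, D = 13, total pairs = 28.
Step 3: tau = (C - D)/(n(n-1)/2) = (15 - 13)/28 = 0.071429.
Step 4: Exact two-sided p-value (enumerate n! = 40320 permutations of y under H0): p = 0.904861.
Step 5: alpha = 0.05. fail to reject H0.

tau_b = 0.0714 (C=15, D=13), p = 0.904861, fail to reject H0.


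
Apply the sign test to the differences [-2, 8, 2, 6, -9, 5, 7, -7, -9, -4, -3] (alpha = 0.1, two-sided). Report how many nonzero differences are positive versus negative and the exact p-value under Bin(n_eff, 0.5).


Step 1: Discard zero differences. Original n = 11; n_eff = number of nonzero differences = 11.
Nonzero differences (with sign): -2, +8, +2, +6, -9, +5, +7, -7, -9, -4, -3
Step 2: Count signs: positive = 5, negative = 6.
Step 3: Under H0: P(positive) = 0.5, so the number of positives S ~ Bin(11, 0.5).
Step 4: Two-sided exact p-value = sum of Bin(11,0.5) probabilities at or below the observed probability = 1.000000.
Step 5: alpha = 0.1. fail to reject H0.

n_eff = 11, pos = 5, neg = 6, p = 1.000000, fail to reject H0.


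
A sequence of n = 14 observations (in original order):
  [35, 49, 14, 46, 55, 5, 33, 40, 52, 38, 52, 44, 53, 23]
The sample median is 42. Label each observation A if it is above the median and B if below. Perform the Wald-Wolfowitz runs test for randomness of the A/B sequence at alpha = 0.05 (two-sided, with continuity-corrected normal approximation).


Step 1: Compute median = 42; label A = above, B = below.
Labels in order: BABAABBBABAAAB  (n_A = 7, n_B = 7)
Step 2: Count runs R = 9.
Step 3: Under H0 (random ordering), E[R] = 2*n_A*n_B/(n_A+n_B) + 1 = 2*7*7/14 + 1 = 8.0000.
        Var[R] = 2*n_A*n_B*(2*n_A*n_B - n_A - n_B) / ((n_A+n_B)^2 * (n_A+n_B-1)) = 8232/2548 = 3.2308.
        SD[R] = 1.7974.
Step 4: Continuity-corrected z = (R - 0.5 - E[R]) / SD[R] = (9 - 0.5 - 8.0000) / 1.7974 = 0.2782.
Step 5: Two-sided p-value via normal approximation = 2*(1 - Phi(|z|)) = 0.780879.
Step 6: alpha = 0.05. fail to reject H0.

R = 9, z = 0.2782, p = 0.780879, fail to reject H0.


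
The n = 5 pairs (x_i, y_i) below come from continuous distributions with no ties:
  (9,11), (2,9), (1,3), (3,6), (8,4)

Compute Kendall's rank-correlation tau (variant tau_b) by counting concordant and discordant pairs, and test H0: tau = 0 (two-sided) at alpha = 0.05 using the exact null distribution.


Step 1: Enumerate the 10 unordered pairs (i,j) with i<j and classify each by sign(x_j-x_i) * sign(y_j-y_i).
  (1,2):dx=-7,dy=-2->C; (1,3):dx=-8,dy=-8->C; (1,4):dx=-6,dy=-5->C; (1,5):dx=-1,dy=-7->C
  (2,3):dx=-1,dy=-6->C; (2,4):dx=+1,dy=-3->D; (2,5):dx=+6,dy=-5->D; (3,4):dx=+2,dy=+3->C
  (3,5):dx=+7,dy=+1->C; (4,5):dx=+5,dy=-2->D
Step 2: C = 7, D = 3, total pairs = 10.
Step 3: tau = (C - D)/(n(n-1)/2) = (7 - 3)/10 = 0.400000.
Step 4: Exact two-sided p-value (enumerate n! = 120 permutations of y under H0): p = 0.483333.
Step 5: alpha = 0.05. fail to reject H0.

tau_b = 0.4000 (C=7, D=3), p = 0.483333, fail to reject H0.


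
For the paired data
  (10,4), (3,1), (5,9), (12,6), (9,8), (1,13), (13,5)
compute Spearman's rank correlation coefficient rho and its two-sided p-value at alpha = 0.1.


Step 1: Rank x and y separately (midranks; no ties here).
rank(x): 10->5, 3->2, 5->3, 12->6, 9->4, 1->1, 13->7
rank(y): 4->2, 1->1, 9->6, 6->4, 8->5, 13->7, 5->3
Step 2: d_i = R_x(i) - R_y(i); compute d_i^2.
  (5-2)^2=9, (2-1)^2=1, (3-6)^2=9, (6-4)^2=4, (4-5)^2=1, (1-7)^2=36, (7-3)^2=16
sum(d^2) = 76.
Step 3: rho = 1 - 6*76 / (7*(7^2 - 1)) = 1 - 456/336 = -0.357143.
Step 4: Under H0, t = rho * sqrt((n-2)/(1-rho^2)) = -0.8550 ~ t(5).
Step 5: Two-sided p-value from the t-distribution with 5 df = 0.431611.
Step 6: alpha = 0.1. fail to reject H0.

rho = -0.3571, p = 0.431611, fail to reject H0 at alpha = 0.1.


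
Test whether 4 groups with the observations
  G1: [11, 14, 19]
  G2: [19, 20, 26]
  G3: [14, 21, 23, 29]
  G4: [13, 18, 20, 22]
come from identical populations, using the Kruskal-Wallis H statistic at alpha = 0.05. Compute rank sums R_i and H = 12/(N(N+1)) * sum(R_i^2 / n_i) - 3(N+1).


Step 1: Combine all N = 14 observations and assign midranks.
sorted (value, group, rank): (11,G1,1), (13,G4,2), (14,G1,3.5), (14,G3,3.5), (18,G4,5), (19,G1,6.5), (19,G2,6.5), (20,G2,8.5), (20,G4,8.5), (21,G3,10), (22,G4,11), (23,G3,12), (26,G2,13), (29,G3,14)
Step 2: Sum ranks within each group.
R_1 = 11 (n_1 = 3)
R_2 = 28 (n_2 = 3)
R_3 = 39.5 (n_3 = 4)
R_4 = 26.5 (n_4 = 4)
Step 3: H = 12/(N(N+1)) * sum(R_i^2/n_i) - 3(N+1)
     = 12/(14*15) * (11^2/3 + 28^2/3 + 39.5^2/4 + 26.5^2/4) - 3*15
     = 0.057143 * 867.292 - 45
     = 4.559524.
Step 4: Ties present; correction factor C = 1 - 18/(14^3 - 14) = 0.993407. Corrected H = 4.559524 / 0.993407 = 4.589786.
Step 5: Under H0, H ~ chi^2(3); p-value = 0.204420.
Step 6: alpha = 0.05. fail to reject H0.

H = 4.5898, df = 3, p = 0.204420, fail to reject H0.


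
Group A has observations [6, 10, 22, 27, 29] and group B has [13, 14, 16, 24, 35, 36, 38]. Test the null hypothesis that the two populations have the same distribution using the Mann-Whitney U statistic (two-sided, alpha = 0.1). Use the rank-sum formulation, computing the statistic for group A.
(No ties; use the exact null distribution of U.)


Step 1: Combine and sort all 12 observations; assign midranks.
sorted (value, group): (6,X), (10,X), (13,Y), (14,Y), (16,Y), (22,X), (24,Y), (27,X), (29,X), (35,Y), (36,Y), (38,Y)
ranks: 6->1, 10->2, 13->3, 14->4, 16->5, 22->6, 24->7, 27->8, 29->9, 35->10, 36->11, 38->12
Step 2: Rank sum for X: R1 = 1 + 2 + 6 + 8 + 9 = 26.
Step 3: U_X = R1 - n1(n1+1)/2 = 26 - 5*6/2 = 26 - 15 = 11.
       U_Y = n1*n2 - U_X = 35 - 11 = 24.
Step 4: No ties, so the exact null distribution of U (based on enumerating the C(12,5) = 792 equally likely rank assignments) gives the two-sided p-value.
Step 5: p-value = 0.343434; compare to alpha = 0.1. fail to reject H0.

U_X = 11, p = 0.343434, fail to reject H0 at alpha = 0.1.


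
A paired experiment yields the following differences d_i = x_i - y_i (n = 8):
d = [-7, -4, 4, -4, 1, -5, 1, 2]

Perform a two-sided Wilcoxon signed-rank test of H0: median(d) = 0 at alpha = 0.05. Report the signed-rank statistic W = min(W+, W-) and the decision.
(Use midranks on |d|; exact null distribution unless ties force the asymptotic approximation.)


Step 1: Drop any zero differences (none here) and take |d_i|.
|d| = [7, 4, 4, 4, 1, 5, 1, 2]
Step 2: Midrank |d_i| (ties get averaged ranks).
ranks: |7|->8, |4|->5, |4|->5, |4|->5, |1|->1.5, |5|->7, |1|->1.5, |2|->3
Step 3: Attach original signs; sum ranks with positive sign and with negative sign.
W+ = 5 + 1.5 + 1.5 + 3 = 11
W- = 8 + 5 + 5 + 7 = 25
(Check: W+ + W- = 36 should equal n(n+1)/2 = 36.)
Step 4: Test statistic W = min(W+, W-) = 11.
Step 5: Ties in |d|, so use the tie-corrected normal approximation.
        E[W] = n(n+1)/4 = 8*9/4 = 18.
        Tie groups: |d|=1 (t=2), |d|=4 (t=3); sum(t^3 - t) = 30.
        Var[W] = n(n+1)(2n+1)/24 - sum(t^3-t)/48 = 1224/24 - 30/48 = 50.375.
        z = (W - E[W]) / sqrt(Var[W]) = (11 - 18) / 7.0975 = -0.9863.
        Two-sided p = 2*Phi(z) = 0.324007.
Step 6: alpha = 0.05. fail to reject H0.

W+ = 11, W- = 25, W = min = 11, p = 0.324007, fail to reject H0.


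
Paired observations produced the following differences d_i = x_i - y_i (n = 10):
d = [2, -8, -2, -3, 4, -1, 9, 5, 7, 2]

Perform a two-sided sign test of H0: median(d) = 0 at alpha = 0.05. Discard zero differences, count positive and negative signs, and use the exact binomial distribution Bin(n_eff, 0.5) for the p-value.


Step 1: Discard zero differences. Original n = 10; n_eff = number of nonzero differences = 10.
Nonzero differences (with sign): +2, -8, -2, -3, +4, -1, +9, +5, +7, +2
Step 2: Count signs: positive = 6, negative = 4.
Step 3: Under H0: P(positive) = 0.5, so the number of positives S ~ Bin(10, 0.5).
Step 4: Two-sided exact p-value = sum of Bin(10,0.5) probabilities at or below the observed probability = 0.753906.
Step 5: alpha = 0.05. fail to reject H0.

n_eff = 10, pos = 6, neg = 4, p = 0.753906, fail to reject H0.


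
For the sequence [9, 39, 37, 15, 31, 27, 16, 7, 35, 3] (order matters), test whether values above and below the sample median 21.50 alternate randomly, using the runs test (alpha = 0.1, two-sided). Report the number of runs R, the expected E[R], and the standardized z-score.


Step 1: Compute median = 21.50; label A = above, B = below.
Labels in order: BAABAABBAB  (n_A = 5, n_B = 5)
Step 2: Count runs R = 7.
Step 3: Under H0 (random ordering), E[R] = 2*n_A*n_B/(n_A+n_B) + 1 = 2*5*5/10 + 1 = 6.0000.
        Var[R] = 2*n_A*n_B*(2*n_A*n_B - n_A - n_B) / ((n_A+n_B)^2 * (n_A+n_B-1)) = 2000/900 = 2.2222.
        SD[R] = 1.4907.
Step 4: Continuity-corrected z = (R - 0.5 - E[R]) / SD[R] = (7 - 0.5 - 6.0000) / 1.4907 = 0.3354.
Step 5: Two-sided p-value via normal approximation = 2*(1 - Phi(|z|)) = 0.737316.
Step 6: alpha = 0.1. fail to reject H0.

R = 7, z = 0.3354, p = 0.737316, fail to reject H0.


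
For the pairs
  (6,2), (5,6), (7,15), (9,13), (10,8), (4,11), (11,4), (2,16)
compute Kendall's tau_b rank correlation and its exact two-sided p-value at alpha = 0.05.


Step 1: Enumerate the 28 unordered pairs (i,j) with i<j and classify each by sign(x_j-x_i) * sign(y_j-y_i).
  (1,2):dx=-1,dy=+4->D; (1,3):dx=+1,dy=+13->C; (1,4):dx=+3,dy=+11->C; (1,5):dx=+4,dy=+6->C
  (1,6):dx=-2,dy=+9->D; (1,7):dx=+5,dy=+2->C; (1,8):dx=-4,dy=+14->D; (2,3):dx=+2,dy=+9->C
  (2,4):dx=+4,dy=+7->C; (2,5):dx=+5,dy=+2->C; (2,6):dx=-1,dy=+5->D; (2,7):dx=+6,dy=-2->D
  (2,8):dx=-3,dy=+10->D; (3,4):dx=+2,dy=-2->D; (3,5):dx=+3,dy=-7->D; (3,6):dx=-3,dy=-4->C
  (3,7):dx=+4,dy=-11->D; (3,8):dx=-5,dy=+1->D; (4,5):dx=+1,dy=-5->D; (4,6):dx=-5,dy=-2->C
  (4,7):dx=+2,dy=-9->D; (4,8):dx=-7,dy=+3->D; (5,6):dx=-6,dy=+3->D; (5,7):dx=+1,dy=-4->D
  (5,8):dx=-8,dy=+8->D; (6,7):dx=+7,dy=-7->D; (6,8):dx=-2,dy=+5->D; (7,8):dx=-9,dy=+12->D
Step 2: C = 9, D = 19, total pairs = 28.
Step 3: tau = (C - D)/(n(n-1)/2) = (9 - 19)/28 = -0.357143.
Step 4: Exact two-sided p-value (enumerate n! = 40320 permutations of y under H0): p = 0.275099.
Step 5: alpha = 0.05. fail to reject H0.

tau_b = -0.3571 (C=9, D=19), p = 0.275099, fail to reject H0.


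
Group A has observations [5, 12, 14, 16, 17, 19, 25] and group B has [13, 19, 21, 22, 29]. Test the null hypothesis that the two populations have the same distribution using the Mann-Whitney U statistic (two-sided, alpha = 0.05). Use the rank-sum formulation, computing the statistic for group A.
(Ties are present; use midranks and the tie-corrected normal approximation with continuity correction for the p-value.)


Step 1: Combine and sort all 12 observations; assign midranks.
sorted (value, group): (5,X), (12,X), (13,Y), (14,X), (16,X), (17,X), (19,X), (19,Y), (21,Y), (22,Y), (25,X), (29,Y)
ranks: 5->1, 12->2, 13->3, 14->4, 16->5, 17->6, 19->7.5, 19->7.5, 21->9, 22->10, 25->11, 29->12
Step 2: Rank sum for X: R1 = 1 + 2 + 4 + 5 + 6 + 7.5 + 11 = 36.5.
Step 3: U_X = R1 - n1(n1+1)/2 = 36.5 - 7*8/2 = 36.5 - 28 = 8.5.
       U_Y = n1*n2 - U_X = 35 - 8.5 = 26.5.
Step 4: Ties are present, so use the tie-corrected normal approximation (with continuity correction) for the p-value.
Step 5: p-value = 0.166721; compare to alpha = 0.05. fail to reject H0.

U_X = 8.5, p = 0.166721, fail to reject H0 at alpha = 0.05.


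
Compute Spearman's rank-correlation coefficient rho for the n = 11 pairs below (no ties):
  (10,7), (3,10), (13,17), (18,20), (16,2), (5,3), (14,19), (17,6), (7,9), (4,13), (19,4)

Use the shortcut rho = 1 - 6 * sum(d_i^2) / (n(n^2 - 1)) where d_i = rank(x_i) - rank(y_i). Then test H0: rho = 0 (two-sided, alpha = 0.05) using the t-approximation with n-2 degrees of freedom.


Step 1: Rank x and y separately (midranks; no ties here).
rank(x): 10->5, 3->1, 13->6, 18->10, 16->8, 5->3, 14->7, 17->9, 7->4, 4->2, 19->11
rank(y): 7->5, 10->7, 17->9, 20->11, 2->1, 3->2, 19->10, 6->4, 9->6, 13->8, 4->3
Step 2: d_i = R_x(i) - R_y(i); compute d_i^2.
  (5-5)^2=0, (1-7)^2=36, (6-9)^2=9, (10-11)^2=1, (8-1)^2=49, (3-2)^2=1, (7-10)^2=9, (9-4)^2=25, (4-6)^2=4, (2-8)^2=36, (11-3)^2=64
sum(d^2) = 234.
Step 3: rho = 1 - 6*234 / (11*(11^2 - 1)) = 1 - 1404/1320 = -0.063636.
Step 4: Under H0, t = rho * sqrt((n-2)/(1-rho^2)) = -0.1913 ~ t(9).
Step 5: Two-sided p-value from the t-distribution with 9 df = 0.852539.
Step 6: alpha = 0.05. fail to reject H0.

rho = -0.0636, p = 0.852539, fail to reject H0 at alpha = 0.05.


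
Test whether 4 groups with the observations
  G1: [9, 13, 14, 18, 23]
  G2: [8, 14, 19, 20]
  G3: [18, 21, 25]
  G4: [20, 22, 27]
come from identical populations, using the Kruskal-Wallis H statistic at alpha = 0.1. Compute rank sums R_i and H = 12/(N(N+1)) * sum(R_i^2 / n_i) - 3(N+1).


Step 1: Combine all N = 15 observations and assign midranks.
sorted (value, group, rank): (8,G2,1), (9,G1,2), (13,G1,3), (14,G1,4.5), (14,G2,4.5), (18,G1,6.5), (18,G3,6.5), (19,G2,8), (20,G2,9.5), (20,G4,9.5), (21,G3,11), (22,G4,12), (23,G1,13), (25,G3,14), (27,G4,15)
Step 2: Sum ranks within each group.
R_1 = 29 (n_1 = 5)
R_2 = 23 (n_2 = 4)
R_3 = 31.5 (n_3 = 3)
R_4 = 36.5 (n_4 = 3)
Step 3: H = 12/(N(N+1)) * sum(R_i^2/n_i) - 3(N+1)
     = 12/(15*16) * (29^2/5 + 23^2/4 + 31.5^2/3 + 36.5^2/3) - 3*16
     = 0.050000 * 1075.28 - 48
     = 5.764167.
Step 4: Ties present; correction factor C = 1 - 18/(15^3 - 15) = 0.994643. Corrected H = 5.764167 / 0.994643 = 5.795212.
Step 5: Under H0, H ~ chi^2(3); p-value = 0.122010.
Step 6: alpha = 0.1. fail to reject H0.

H = 5.7952, df = 3, p = 0.122010, fail to reject H0.


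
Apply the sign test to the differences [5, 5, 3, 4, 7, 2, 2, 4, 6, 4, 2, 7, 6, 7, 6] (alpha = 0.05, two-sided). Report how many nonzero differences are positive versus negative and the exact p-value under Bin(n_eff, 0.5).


Step 1: Discard zero differences. Original n = 15; n_eff = number of nonzero differences = 15.
Nonzero differences (with sign): +5, +5, +3, +4, +7, +2, +2, +4, +6, +4, +2, +7, +6, +7, +6
Step 2: Count signs: positive = 15, negative = 0.
Step 3: Under H0: P(positive) = 0.5, so the number of positives S ~ Bin(15, 0.5).
Step 4: Two-sided exact p-value = sum of Bin(15,0.5) probabilities at or below the observed probability = 0.000061.
Step 5: alpha = 0.05. reject H0.

n_eff = 15, pos = 15, neg = 0, p = 0.000061, reject H0.


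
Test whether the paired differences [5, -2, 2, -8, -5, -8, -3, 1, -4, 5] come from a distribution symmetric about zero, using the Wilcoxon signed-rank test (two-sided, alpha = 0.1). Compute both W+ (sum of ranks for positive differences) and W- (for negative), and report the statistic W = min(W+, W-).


Step 1: Drop any zero differences (none here) and take |d_i|.
|d| = [5, 2, 2, 8, 5, 8, 3, 1, 4, 5]
Step 2: Midrank |d_i| (ties get averaged ranks).
ranks: |5|->7, |2|->2.5, |2|->2.5, |8|->9.5, |5|->7, |8|->9.5, |3|->4, |1|->1, |4|->5, |5|->7
Step 3: Attach original signs; sum ranks with positive sign and with negative sign.
W+ = 7 + 2.5 + 1 + 7 = 17.5
W- = 2.5 + 9.5 + 7 + 9.5 + 4 + 5 = 37.5
(Check: W+ + W- = 55 should equal n(n+1)/2 = 55.)
Step 4: Test statistic W = min(W+, W-) = 17.5.
Step 5: Ties in |d|, so use the tie-corrected normal approximation.
        E[W] = n(n+1)/4 = 10*11/4 = 27.5.
        Tie groups: |d|=2 (t=2), |d|=5 (t=3), |d|=8 (t=2); sum(t^3 - t) = 36.
        Var[W] = n(n+1)(2n+1)/24 - sum(t^3-t)/48 = 2310/24 - 36/48 = 95.5.
        z = (W - E[W]) / sqrt(Var[W]) = (17.5 - 27.5) / 9.7724 = -1.0233.
        Two-sided p = 2*Phi(z) = 0.306171.
Step 6: alpha = 0.1. fail to reject H0.

W+ = 17.5, W- = 37.5, W = min = 17.5, p = 0.306171, fail to reject H0.


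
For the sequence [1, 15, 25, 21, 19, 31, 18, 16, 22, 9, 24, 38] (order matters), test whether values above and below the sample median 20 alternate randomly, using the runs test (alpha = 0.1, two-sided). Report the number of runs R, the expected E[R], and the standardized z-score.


Step 1: Compute median = 20; label A = above, B = below.
Labels in order: BBAABABBABAA  (n_A = 6, n_B = 6)
Step 2: Count runs R = 8.
Step 3: Under H0 (random ordering), E[R] = 2*n_A*n_B/(n_A+n_B) + 1 = 2*6*6/12 + 1 = 7.0000.
        Var[R] = 2*n_A*n_B*(2*n_A*n_B - n_A - n_B) / ((n_A+n_B)^2 * (n_A+n_B-1)) = 4320/1584 = 2.7273.
        SD[R] = 1.6514.
Step 4: Continuity-corrected z = (R - 0.5 - E[R]) / SD[R] = (8 - 0.5 - 7.0000) / 1.6514 = 0.3028.
Step 5: Two-sided p-value via normal approximation = 2*(1 - Phi(|z|)) = 0.762069.
Step 6: alpha = 0.1. fail to reject H0.

R = 8, z = 0.3028, p = 0.762069, fail to reject H0.


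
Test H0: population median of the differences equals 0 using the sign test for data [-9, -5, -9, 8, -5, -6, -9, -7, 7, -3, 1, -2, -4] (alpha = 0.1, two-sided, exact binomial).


Step 1: Discard zero differences. Original n = 13; n_eff = number of nonzero differences = 13.
Nonzero differences (with sign): -9, -5, -9, +8, -5, -6, -9, -7, +7, -3, +1, -2, -4
Step 2: Count signs: positive = 3, negative = 10.
Step 3: Under H0: P(positive) = 0.5, so the number of positives S ~ Bin(13, 0.5).
Step 4: Two-sided exact p-value = sum of Bin(13,0.5) probabilities at or below the observed probability = 0.092285.
Step 5: alpha = 0.1. reject H0.

n_eff = 13, pos = 3, neg = 10, p = 0.092285, reject H0.


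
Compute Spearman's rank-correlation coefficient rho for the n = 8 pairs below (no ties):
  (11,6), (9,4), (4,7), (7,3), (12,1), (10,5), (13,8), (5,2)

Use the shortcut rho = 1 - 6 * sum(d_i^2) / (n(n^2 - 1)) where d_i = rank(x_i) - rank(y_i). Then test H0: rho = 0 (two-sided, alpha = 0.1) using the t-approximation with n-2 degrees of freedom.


Step 1: Rank x and y separately (midranks; no ties here).
rank(x): 11->6, 9->4, 4->1, 7->3, 12->7, 10->5, 13->8, 5->2
rank(y): 6->6, 4->4, 7->7, 3->3, 1->1, 5->5, 8->8, 2->2
Step 2: d_i = R_x(i) - R_y(i); compute d_i^2.
  (6-6)^2=0, (4-4)^2=0, (1-7)^2=36, (3-3)^2=0, (7-1)^2=36, (5-5)^2=0, (8-8)^2=0, (2-2)^2=0
sum(d^2) = 72.
Step 3: rho = 1 - 6*72 / (8*(8^2 - 1)) = 1 - 432/504 = 0.142857.
Step 4: Under H0, t = rho * sqrt((n-2)/(1-rho^2)) = 0.3536 ~ t(6).
Step 5: Two-sided p-value from the t-distribution with 6 df = 0.735765.
Step 6: alpha = 0.1. fail to reject H0.

rho = 0.1429, p = 0.735765, fail to reject H0 at alpha = 0.1.


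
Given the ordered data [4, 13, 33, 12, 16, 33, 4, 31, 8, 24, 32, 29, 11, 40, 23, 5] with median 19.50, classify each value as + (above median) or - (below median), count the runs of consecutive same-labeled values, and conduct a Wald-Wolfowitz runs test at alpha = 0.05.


Step 1: Compute median = 19.50; label A = above, B = below.
Labels in order: BBABBABABAAABAAB  (n_A = 8, n_B = 8)
Step 2: Count runs R = 11.
Step 3: Under H0 (random ordering), E[R] = 2*n_A*n_B/(n_A+n_B) + 1 = 2*8*8/16 + 1 = 9.0000.
        Var[R] = 2*n_A*n_B*(2*n_A*n_B - n_A - n_B) / ((n_A+n_B)^2 * (n_A+n_B-1)) = 14336/3840 = 3.7333.
        SD[R] = 1.9322.
Step 4: Continuity-corrected z = (R - 0.5 - E[R]) / SD[R] = (11 - 0.5 - 9.0000) / 1.9322 = 0.7763.
Step 5: Two-sided p-value via normal approximation = 2*(1 - Phi(|z|)) = 0.437558.
Step 6: alpha = 0.05. fail to reject H0.

R = 11, z = 0.7763, p = 0.437558, fail to reject H0.


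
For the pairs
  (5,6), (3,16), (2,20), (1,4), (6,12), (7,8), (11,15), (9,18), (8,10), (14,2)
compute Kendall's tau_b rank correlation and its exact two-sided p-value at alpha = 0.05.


Step 1: Enumerate the 45 unordered pairs (i,j) with i<j and classify each by sign(x_j-x_i) * sign(y_j-y_i).
  (1,2):dx=-2,dy=+10->D; (1,3):dx=-3,dy=+14->D; (1,4):dx=-4,dy=-2->C; (1,5):dx=+1,dy=+6->C
  (1,6):dx=+2,dy=+2->C; (1,7):dx=+6,dy=+9->C; (1,8):dx=+4,dy=+12->C; (1,9):dx=+3,dy=+4->C
  (1,10):dx=+9,dy=-4->D; (2,3):dx=-1,dy=+4->D; (2,4):dx=-2,dy=-12->C; (2,5):dx=+3,dy=-4->D
  (2,6):dx=+4,dy=-8->D; (2,7):dx=+8,dy=-1->D; (2,8):dx=+6,dy=+2->C; (2,9):dx=+5,dy=-6->D
  (2,10):dx=+11,dy=-14->D; (3,4):dx=-1,dy=-16->C; (3,5):dx=+4,dy=-8->D; (3,6):dx=+5,dy=-12->D
  (3,7):dx=+9,dy=-5->D; (3,8):dx=+7,dy=-2->D; (3,9):dx=+6,dy=-10->D; (3,10):dx=+12,dy=-18->D
  (4,5):dx=+5,dy=+8->C; (4,6):dx=+6,dy=+4->C; (4,7):dx=+10,dy=+11->C; (4,8):dx=+8,dy=+14->C
  (4,9):dx=+7,dy=+6->C; (4,10):dx=+13,dy=-2->D; (5,6):dx=+1,dy=-4->D; (5,7):dx=+5,dy=+3->C
  (5,8):dx=+3,dy=+6->C; (5,9):dx=+2,dy=-2->D; (5,10):dx=+8,dy=-10->D; (6,7):dx=+4,dy=+7->C
  (6,8):dx=+2,dy=+10->C; (6,9):dx=+1,dy=+2->C; (6,10):dx=+7,dy=-6->D; (7,8):dx=-2,dy=+3->D
  (7,9):dx=-3,dy=-5->C; (7,10):dx=+3,dy=-13->D; (8,9):dx=-1,dy=-8->C; (8,10):dx=+5,dy=-16->D
  (9,10):dx=+6,dy=-8->D
Step 2: C = 21, D = 24, total pairs = 45.
Step 3: tau = (C - D)/(n(n-1)/2) = (21 - 24)/45 = -0.066667.
Step 4: Exact two-sided p-value (enumerate n! = 3628800 permutations of y under H0): p = 0.861801.
Step 5: alpha = 0.05. fail to reject H0.

tau_b = -0.0667 (C=21, D=24), p = 0.861801, fail to reject H0.


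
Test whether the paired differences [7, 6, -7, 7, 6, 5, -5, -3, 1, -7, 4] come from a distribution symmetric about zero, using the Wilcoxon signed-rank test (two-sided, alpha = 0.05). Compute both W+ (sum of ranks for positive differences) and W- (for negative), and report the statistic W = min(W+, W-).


Step 1: Drop any zero differences (none here) and take |d_i|.
|d| = [7, 6, 7, 7, 6, 5, 5, 3, 1, 7, 4]
Step 2: Midrank |d_i| (ties get averaged ranks).
ranks: |7|->9.5, |6|->6.5, |7|->9.5, |7|->9.5, |6|->6.5, |5|->4.5, |5|->4.5, |3|->2, |1|->1, |7|->9.5, |4|->3
Step 3: Attach original signs; sum ranks with positive sign and with negative sign.
W+ = 9.5 + 6.5 + 9.5 + 6.5 + 4.5 + 1 + 3 = 40.5
W- = 9.5 + 4.5 + 2 + 9.5 = 25.5
(Check: W+ + W- = 66 should equal n(n+1)/2 = 66.)
Step 4: Test statistic W = min(W+, W-) = 25.5.
Step 5: Ties in |d|, so use the tie-corrected normal approximation.
        E[W] = n(n+1)/4 = 11*12/4 = 33.
        Tie groups: |d|=5 (t=2), |d|=6 (t=2), |d|=7 (t=4); sum(t^3 - t) = 72.
        Var[W] = n(n+1)(2n+1)/24 - sum(t^3-t)/48 = 3036/24 - 72/48 = 125.
        z = (W - E[W]) / sqrt(Var[W]) = (25.5 - 33) / 11.1803 = -0.6708.
        Two-sided p = 2*Phi(z) = 0.502335.
Step 6: alpha = 0.05. fail to reject H0.

W+ = 40.5, W- = 25.5, W = min = 25.5, p = 0.502335, fail to reject H0.


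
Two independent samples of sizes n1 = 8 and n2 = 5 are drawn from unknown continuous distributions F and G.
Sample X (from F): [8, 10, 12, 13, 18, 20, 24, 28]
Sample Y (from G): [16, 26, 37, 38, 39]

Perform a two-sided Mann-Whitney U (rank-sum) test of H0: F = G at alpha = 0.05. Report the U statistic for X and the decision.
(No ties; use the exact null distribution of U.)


Step 1: Combine and sort all 13 observations; assign midranks.
sorted (value, group): (8,X), (10,X), (12,X), (13,X), (16,Y), (18,X), (20,X), (24,X), (26,Y), (28,X), (37,Y), (38,Y), (39,Y)
ranks: 8->1, 10->2, 12->3, 13->4, 16->5, 18->6, 20->7, 24->8, 26->9, 28->10, 37->11, 38->12, 39->13
Step 2: Rank sum for X: R1 = 1 + 2 + 3 + 4 + 6 + 7 + 8 + 10 = 41.
Step 3: U_X = R1 - n1(n1+1)/2 = 41 - 8*9/2 = 41 - 36 = 5.
       U_Y = n1*n2 - U_X = 40 - 5 = 35.
Step 4: No ties, so the exact null distribution of U (based on enumerating the C(13,8) = 1287 equally likely rank assignments) gives the two-sided p-value.
Step 5: p-value = 0.029526; compare to alpha = 0.05. reject H0.

U_X = 5, p = 0.029526, reject H0 at alpha = 0.05.


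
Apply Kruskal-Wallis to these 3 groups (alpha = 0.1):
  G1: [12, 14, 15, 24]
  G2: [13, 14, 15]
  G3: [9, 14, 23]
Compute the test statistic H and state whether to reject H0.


Step 1: Combine all N = 10 observations and assign midranks.
sorted (value, group, rank): (9,G3,1), (12,G1,2), (13,G2,3), (14,G1,5), (14,G2,5), (14,G3,5), (15,G1,7.5), (15,G2,7.5), (23,G3,9), (24,G1,10)
Step 2: Sum ranks within each group.
R_1 = 24.5 (n_1 = 4)
R_2 = 15.5 (n_2 = 3)
R_3 = 15 (n_3 = 3)
Step 3: H = 12/(N(N+1)) * sum(R_i^2/n_i) - 3(N+1)
     = 12/(10*11) * (24.5^2/4 + 15.5^2/3 + 15^2/3) - 3*11
     = 0.109091 * 305.146 - 33
     = 0.288636.
Step 4: Ties present; correction factor C = 1 - 30/(10^3 - 10) = 0.969697. Corrected H = 0.288636 / 0.969697 = 0.297656.
Step 5: Under H0, H ~ chi^2(2); p-value = 0.861717.
Step 6: alpha = 0.1. fail to reject H0.

H = 0.2977, df = 2, p = 0.861717, fail to reject H0.


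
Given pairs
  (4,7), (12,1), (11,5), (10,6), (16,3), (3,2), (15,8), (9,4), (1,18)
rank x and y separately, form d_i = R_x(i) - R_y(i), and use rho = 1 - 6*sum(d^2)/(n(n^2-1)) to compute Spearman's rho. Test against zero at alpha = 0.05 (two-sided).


Step 1: Rank x and y separately (midranks; no ties here).
rank(x): 4->3, 12->7, 11->6, 10->5, 16->9, 3->2, 15->8, 9->4, 1->1
rank(y): 7->7, 1->1, 5->5, 6->6, 3->3, 2->2, 8->8, 4->4, 18->9
Step 2: d_i = R_x(i) - R_y(i); compute d_i^2.
  (3-7)^2=16, (7-1)^2=36, (6-5)^2=1, (5-6)^2=1, (9-3)^2=36, (2-2)^2=0, (8-8)^2=0, (4-4)^2=0, (1-9)^2=64
sum(d^2) = 154.
Step 3: rho = 1 - 6*154 / (9*(9^2 - 1)) = 1 - 924/720 = -0.283333.
Step 4: Under H0, t = rho * sqrt((n-2)/(1-rho^2)) = -0.7817 ~ t(7).
Step 5: Two-sided p-value from the t-distribution with 7 df = 0.460030.
Step 6: alpha = 0.05. fail to reject H0.

rho = -0.2833, p = 0.460030, fail to reject H0 at alpha = 0.05.


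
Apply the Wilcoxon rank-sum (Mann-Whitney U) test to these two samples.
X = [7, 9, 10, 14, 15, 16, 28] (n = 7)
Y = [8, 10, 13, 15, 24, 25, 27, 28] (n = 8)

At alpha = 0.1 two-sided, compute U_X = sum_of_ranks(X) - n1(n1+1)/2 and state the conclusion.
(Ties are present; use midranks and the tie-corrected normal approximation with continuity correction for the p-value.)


Step 1: Combine and sort all 15 observations; assign midranks.
sorted (value, group): (7,X), (8,Y), (9,X), (10,X), (10,Y), (13,Y), (14,X), (15,X), (15,Y), (16,X), (24,Y), (25,Y), (27,Y), (28,X), (28,Y)
ranks: 7->1, 8->2, 9->3, 10->4.5, 10->4.5, 13->6, 14->7, 15->8.5, 15->8.5, 16->10, 24->11, 25->12, 27->13, 28->14.5, 28->14.5
Step 2: Rank sum for X: R1 = 1 + 3 + 4.5 + 7 + 8.5 + 10 + 14.5 = 48.5.
Step 3: U_X = R1 - n1(n1+1)/2 = 48.5 - 7*8/2 = 48.5 - 28 = 20.5.
       U_Y = n1*n2 - U_X = 56 - 20.5 = 35.5.
Step 4: Ties are present, so use the tie-corrected normal approximation (with continuity correction) for the p-value.
Step 5: p-value = 0.416636; compare to alpha = 0.1. fail to reject H0.

U_X = 20.5, p = 0.416636, fail to reject H0 at alpha = 0.1.


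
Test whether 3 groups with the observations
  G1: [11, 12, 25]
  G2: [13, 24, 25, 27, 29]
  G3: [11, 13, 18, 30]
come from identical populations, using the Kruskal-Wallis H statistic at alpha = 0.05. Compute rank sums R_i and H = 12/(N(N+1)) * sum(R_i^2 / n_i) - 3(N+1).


Step 1: Combine all N = 12 observations and assign midranks.
sorted (value, group, rank): (11,G1,1.5), (11,G3,1.5), (12,G1,3), (13,G2,4.5), (13,G3,4.5), (18,G3,6), (24,G2,7), (25,G1,8.5), (25,G2,8.5), (27,G2,10), (29,G2,11), (30,G3,12)
Step 2: Sum ranks within each group.
R_1 = 13 (n_1 = 3)
R_2 = 41 (n_2 = 5)
R_3 = 24 (n_3 = 4)
Step 3: H = 12/(N(N+1)) * sum(R_i^2/n_i) - 3(N+1)
     = 12/(12*13) * (13^2/3 + 41^2/5 + 24^2/4) - 3*13
     = 0.076923 * 536.533 - 39
     = 2.271795.
Step 4: Ties present; correction factor C = 1 - 18/(12^3 - 12) = 0.989510. Corrected H = 2.271795 / 0.989510 = 2.295878.
Step 5: Under H0, H ~ chi^2(2); p-value = 0.317290.
Step 6: alpha = 0.05. fail to reject H0.

H = 2.2959, df = 2, p = 0.317290, fail to reject H0.


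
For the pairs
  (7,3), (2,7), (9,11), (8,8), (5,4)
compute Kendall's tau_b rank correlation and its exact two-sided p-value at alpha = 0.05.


Step 1: Enumerate the 10 unordered pairs (i,j) with i<j and classify each by sign(x_j-x_i) * sign(y_j-y_i).
  (1,2):dx=-5,dy=+4->D; (1,3):dx=+2,dy=+8->C; (1,4):dx=+1,dy=+5->C; (1,5):dx=-2,dy=+1->D
  (2,3):dx=+7,dy=+4->C; (2,4):dx=+6,dy=+1->C; (2,5):dx=+3,dy=-3->D; (3,4):dx=-1,dy=-3->C
  (3,5):dx=-4,dy=-7->C; (4,5):dx=-3,dy=-4->C
Step 2: C = 7, D = 3, total pairs = 10.
Step 3: tau = (C - D)/(n(n-1)/2) = (7 - 3)/10 = 0.400000.
Step 4: Exact two-sided p-value (enumerate n! = 120 permutations of y under H0): p = 0.483333.
Step 5: alpha = 0.05. fail to reject H0.

tau_b = 0.4000 (C=7, D=3), p = 0.483333, fail to reject H0.


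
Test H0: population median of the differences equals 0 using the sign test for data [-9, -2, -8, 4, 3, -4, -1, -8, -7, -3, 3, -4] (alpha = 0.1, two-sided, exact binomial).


Step 1: Discard zero differences. Original n = 12; n_eff = number of nonzero differences = 12.
Nonzero differences (with sign): -9, -2, -8, +4, +3, -4, -1, -8, -7, -3, +3, -4
Step 2: Count signs: positive = 3, negative = 9.
Step 3: Under H0: P(positive) = 0.5, so the number of positives S ~ Bin(12, 0.5).
Step 4: Two-sided exact p-value = sum of Bin(12,0.5) probabilities at or below the observed probability = 0.145996.
Step 5: alpha = 0.1. fail to reject H0.

n_eff = 12, pos = 3, neg = 9, p = 0.145996, fail to reject H0.


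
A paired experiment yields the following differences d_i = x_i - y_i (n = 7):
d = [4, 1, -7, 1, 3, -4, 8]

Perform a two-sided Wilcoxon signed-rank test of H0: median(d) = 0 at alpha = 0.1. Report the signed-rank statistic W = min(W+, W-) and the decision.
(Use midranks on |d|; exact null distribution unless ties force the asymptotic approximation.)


Step 1: Drop any zero differences (none here) and take |d_i|.
|d| = [4, 1, 7, 1, 3, 4, 8]
Step 2: Midrank |d_i| (ties get averaged ranks).
ranks: |4|->4.5, |1|->1.5, |7|->6, |1|->1.5, |3|->3, |4|->4.5, |8|->7
Step 3: Attach original signs; sum ranks with positive sign and with negative sign.
W+ = 4.5 + 1.5 + 1.5 + 3 + 7 = 17.5
W- = 6 + 4.5 = 10.5
(Check: W+ + W- = 28 should equal n(n+1)/2 = 28.)
Step 4: Test statistic W = min(W+, W-) = 10.5.
Step 5: Ties in |d|, so use the tie-corrected normal approximation.
        E[W] = n(n+1)/4 = 7*8/4 = 14.
        Tie groups: |d|=1 (t=2), |d|=4 (t=2); sum(t^3 - t) = 12.
        Var[W] = n(n+1)(2n+1)/24 - sum(t^3-t)/48 = 840/24 - 12/48 = 34.75.
        z = (W - E[W]) / sqrt(Var[W]) = (10.5 - 14) / 5.8949 = -0.5937.
        Two-sided p = 2*Phi(z) = 0.552691.
Step 6: alpha = 0.1. fail to reject H0.

W+ = 17.5, W- = 10.5, W = min = 10.5, p = 0.552691, fail to reject H0.


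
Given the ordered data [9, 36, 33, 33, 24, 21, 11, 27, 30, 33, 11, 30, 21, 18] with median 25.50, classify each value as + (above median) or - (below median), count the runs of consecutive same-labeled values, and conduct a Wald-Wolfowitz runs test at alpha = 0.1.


Step 1: Compute median = 25.50; label A = above, B = below.
Labels in order: BAAABBBAAABABB  (n_A = 7, n_B = 7)
Step 2: Count runs R = 7.
Step 3: Under H0 (random ordering), E[R] = 2*n_A*n_B/(n_A+n_B) + 1 = 2*7*7/14 + 1 = 8.0000.
        Var[R] = 2*n_A*n_B*(2*n_A*n_B - n_A - n_B) / ((n_A+n_B)^2 * (n_A+n_B-1)) = 8232/2548 = 3.2308.
        SD[R] = 1.7974.
Step 4: Continuity-corrected z = (R + 0.5 - E[R]) / SD[R] = (7 + 0.5 - 8.0000) / 1.7974 = -0.2782.
Step 5: Two-sided p-value via normal approximation = 2*(1 - Phi(|z|)) = 0.780879.
Step 6: alpha = 0.1. fail to reject H0.

R = 7, z = -0.2782, p = 0.780879, fail to reject H0.


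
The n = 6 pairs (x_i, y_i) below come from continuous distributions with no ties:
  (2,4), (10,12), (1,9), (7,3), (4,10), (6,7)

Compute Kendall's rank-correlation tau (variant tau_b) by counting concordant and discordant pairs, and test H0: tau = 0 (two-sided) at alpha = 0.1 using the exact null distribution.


Step 1: Enumerate the 15 unordered pairs (i,j) with i<j and classify each by sign(x_j-x_i) * sign(y_j-y_i).
  (1,2):dx=+8,dy=+8->C; (1,3):dx=-1,dy=+5->D; (1,4):dx=+5,dy=-1->D; (1,5):dx=+2,dy=+6->C
  (1,6):dx=+4,dy=+3->C; (2,3):dx=-9,dy=-3->C; (2,4):dx=-3,dy=-9->C; (2,5):dx=-6,dy=-2->C
  (2,6):dx=-4,dy=-5->C; (3,4):dx=+6,dy=-6->D; (3,5):dx=+3,dy=+1->C; (3,6):dx=+5,dy=-2->D
  (4,5):dx=-3,dy=+7->D; (4,6):dx=-1,dy=+4->D; (5,6):dx=+2,dy=-3->D
Step 2: C = 8, D = 7, total pairs = 15.
Step 3: tau = (C - D)/(n(n-1)/2) = (8 - 7)/15 = 0.066667.
Step 4: Exact two-sided p-value (enumerate n! = 720 permutations of y under H0): p = 1.000000.
Step 5: alpha = 0.1. fail to reject H0.

tau_b = 0.0667 (C=8, D=7), p = 1.000000, fail to reject H0.
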